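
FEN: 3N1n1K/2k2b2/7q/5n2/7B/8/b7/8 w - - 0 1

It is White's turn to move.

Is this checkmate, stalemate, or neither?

checkmate

White to move; white king on h8.
In check: yes, from the black queen on h6.
King squares — g7: attacked by Nf5; h7: attacked by Qh6; g8: attacked by Bf7.
Legal moves for White: none.
In check with no legal moves → checkmate.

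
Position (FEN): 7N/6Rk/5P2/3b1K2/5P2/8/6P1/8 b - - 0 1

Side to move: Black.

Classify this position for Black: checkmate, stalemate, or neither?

neither

Black to move; black king on h7.
In check: yes, from the white rook on g7.
Legal moves for Black: Kxh8, Kh6.
Black is in check but has 2 legal moves → neither.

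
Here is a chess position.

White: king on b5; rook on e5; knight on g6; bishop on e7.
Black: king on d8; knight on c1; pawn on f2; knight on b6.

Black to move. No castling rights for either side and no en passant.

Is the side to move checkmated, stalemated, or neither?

Black to move; black king on d8.
In check: yes, from the white bishop on e7.
King squares — c7: available; d7: available; e7: attacked by Re5; c8: available; e8: available.
Legal moves for Black: Ke8, Kc8, Kd7, Kc7.
Black is in check but has 4 legal moves → neither.

neither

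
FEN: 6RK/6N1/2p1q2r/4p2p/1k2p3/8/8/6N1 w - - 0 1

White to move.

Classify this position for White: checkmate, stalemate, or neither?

checkmate

White to move; white king on h8.
In check: yes, from the black rook on h6.
King squares — g7: own knight; h7: attacked by Rh6; g8: own rook.
Legal moves for White: none.
In check with no legal moves → checkmate.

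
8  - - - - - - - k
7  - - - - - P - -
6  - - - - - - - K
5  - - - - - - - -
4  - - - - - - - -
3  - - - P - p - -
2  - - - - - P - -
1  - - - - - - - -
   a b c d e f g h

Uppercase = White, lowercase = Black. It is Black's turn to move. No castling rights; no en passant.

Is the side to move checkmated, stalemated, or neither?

stalemate

Black to move; black king on h8.
In check: no.
King squares — g7: attacked by Kh6; h7: attacked by Kh6; g8: attacked by Pf7.
Legal moves for Black: none.
Not in check and no legal moves → stalemate.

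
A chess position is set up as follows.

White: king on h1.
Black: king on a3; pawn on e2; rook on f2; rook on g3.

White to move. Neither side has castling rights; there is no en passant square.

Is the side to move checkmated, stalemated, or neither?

stalemate

White to move; white king on h1.
In check: no.
King squares — g1: attacked by Rg3; g2: attacked by Rf2; h2: attacked by Rf2.
Legal moves for White: none.
Not in check and no legal moves → stalemate.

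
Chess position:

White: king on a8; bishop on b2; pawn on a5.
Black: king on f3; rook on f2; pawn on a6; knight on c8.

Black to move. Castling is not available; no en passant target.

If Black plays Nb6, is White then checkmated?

no

After Nb6: white king on a8; in check: yes, from the black knight on b6.
White has 4 legal replies: Kb8, Kb7, Ka7, axb6.
In check but a legal move exists → not checkmate.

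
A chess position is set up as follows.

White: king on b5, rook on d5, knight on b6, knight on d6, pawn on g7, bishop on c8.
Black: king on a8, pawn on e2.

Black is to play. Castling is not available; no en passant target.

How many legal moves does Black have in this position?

2

Black to move; king on a8.
In check: yes, from the white knight on b6.
Legal moves: Kb8, Ka7.
Count: 2.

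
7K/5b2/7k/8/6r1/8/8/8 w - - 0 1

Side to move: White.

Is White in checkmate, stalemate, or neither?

White to move; white king on h8.
In check: no.
King squares — g7: attacked by Rg4; h7: attacked by Kh6; g8: attacked by Rg4.
Legal moves for White: none.
Not in check and no legal moves → stalemate.

stalemate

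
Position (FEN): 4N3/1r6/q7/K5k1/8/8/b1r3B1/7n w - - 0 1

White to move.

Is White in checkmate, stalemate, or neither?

White to move; white king on a5.
In check: yes, from the black queen on a6.
King squares — a4: attacked by Qa6; b4: attacked by Rb7; b5: attacked by Qa6; a6: available; b6: attacked by Qa6.
Legal moves for White: Kxa6.
White is in check but has 1 legal move → neither.

neither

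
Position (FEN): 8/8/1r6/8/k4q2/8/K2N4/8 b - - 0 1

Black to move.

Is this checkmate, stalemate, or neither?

Black to move; black king on a4.
In check: no.
Legal moves for Black include: Rb8, Rb7, Rh6, Rg6, Rf6, Re6, Rd6, Rc6, Ra6, Rb5, Rb4, Rb3, Rb2+, Rb1, Qf8, Qb8, Qf7+, Qc7, ... (list truncated; more exist).
Black has legal moves and is not in check → neither.

neither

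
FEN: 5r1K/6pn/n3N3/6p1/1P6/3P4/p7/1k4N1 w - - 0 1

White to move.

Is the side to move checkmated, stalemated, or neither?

neither

White to move; white king on h8.
In check: yes, from the black rook on f8.
King squares — g7: available; h7: available; g8: attacked by Rf8.
Legal moves for White: Kxh7, Kxg7, Nxf8.
White is in check but has 3 legal moves → neither.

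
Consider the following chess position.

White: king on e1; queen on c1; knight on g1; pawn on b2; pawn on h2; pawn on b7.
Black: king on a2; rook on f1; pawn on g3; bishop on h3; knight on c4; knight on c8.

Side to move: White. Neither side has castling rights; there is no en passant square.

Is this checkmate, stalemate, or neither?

neither

White to move; white king on e1.
In check: yes, from the black rook on f1.
Legal moves for White: Ke2.
White is in check but has 1 legal move → neither.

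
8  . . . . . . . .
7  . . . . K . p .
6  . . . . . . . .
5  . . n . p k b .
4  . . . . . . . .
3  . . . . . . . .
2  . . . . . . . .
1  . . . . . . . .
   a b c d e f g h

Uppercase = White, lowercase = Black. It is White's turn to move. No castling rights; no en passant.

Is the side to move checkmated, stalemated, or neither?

neither

White to move; white king on e7.
In check: yes, from the black bishop on g5.
Legal moves for White: Kf8, Ke8, Kf7, Kd6.
White is in check but has 4 legal moves → neither.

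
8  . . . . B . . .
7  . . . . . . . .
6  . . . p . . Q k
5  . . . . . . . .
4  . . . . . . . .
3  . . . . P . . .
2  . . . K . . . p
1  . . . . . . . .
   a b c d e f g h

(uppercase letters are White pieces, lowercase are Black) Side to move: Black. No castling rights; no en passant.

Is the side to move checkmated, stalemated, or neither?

checkmate

Black to move; black king on h6.
In check: yes, from the white queen on g6.
King squares — g5: attacked by Qg6; h5: attacked by Qg6; g6: attacked by Be8; g7: attacked by Qg6; h7: attacked by Qg6.
Legal moves for Black: none.
In check with no legal moves → checkmate.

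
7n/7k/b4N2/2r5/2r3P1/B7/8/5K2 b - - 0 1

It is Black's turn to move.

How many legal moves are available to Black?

Black to move; king on h7.
In check: yes, from the white knight on f6.
Legal moves: Kg7, Kh6, Kg6.
Count: 3.

3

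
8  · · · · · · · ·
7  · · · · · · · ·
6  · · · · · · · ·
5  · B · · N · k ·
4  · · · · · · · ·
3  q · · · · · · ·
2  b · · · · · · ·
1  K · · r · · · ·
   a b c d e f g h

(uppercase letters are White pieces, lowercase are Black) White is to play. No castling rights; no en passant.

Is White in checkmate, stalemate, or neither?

White to move; white king on a1.
In check: yes, from the black rook on d1.
King squares — b1: attacked by Rd1; a2: attacked by Qa3; b2: attacked by Qa3.
Legal moves for White: none.
In check with no legal moves → checkmate.

checkmate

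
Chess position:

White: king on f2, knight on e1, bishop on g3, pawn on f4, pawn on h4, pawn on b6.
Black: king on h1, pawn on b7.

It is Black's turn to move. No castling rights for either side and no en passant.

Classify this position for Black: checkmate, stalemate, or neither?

stalemate

Black to move; black king on h1.
In check: no.
King squares — g1: attacked by Kf2; g2: attacked by Ne1; h2: attacked by Bg3.
Legal moves for Black: none.
Not in check and no legal moves → stalemate.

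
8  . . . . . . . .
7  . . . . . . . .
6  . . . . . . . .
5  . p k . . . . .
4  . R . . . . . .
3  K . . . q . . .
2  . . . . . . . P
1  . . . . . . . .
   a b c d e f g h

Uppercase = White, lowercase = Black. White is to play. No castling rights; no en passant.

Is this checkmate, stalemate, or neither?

White to move; white king on a3.
In check: yes, from the black queen on e3.
Legal moves for White: Kb2, Ka2, Rb3.
White is in check but has 3 legal moves → neither.

neither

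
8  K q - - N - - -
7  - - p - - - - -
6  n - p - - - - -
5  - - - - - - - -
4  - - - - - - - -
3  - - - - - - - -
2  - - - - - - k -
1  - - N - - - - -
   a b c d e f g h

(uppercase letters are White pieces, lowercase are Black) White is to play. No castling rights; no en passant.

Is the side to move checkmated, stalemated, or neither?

checkmate

White to move; white king on a8.
In check: yes, from the black queen on b8.
King squares — a7: attacked by Qb8; b7: attacked by Qb8; b8: attacked by Na6.
Legal moves for White: none.
In check with no legal moves → checkmate.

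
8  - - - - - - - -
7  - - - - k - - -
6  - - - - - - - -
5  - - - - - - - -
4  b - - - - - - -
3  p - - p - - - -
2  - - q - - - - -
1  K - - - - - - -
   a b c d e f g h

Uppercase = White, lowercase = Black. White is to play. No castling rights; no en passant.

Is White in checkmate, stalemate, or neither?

White to move; white king on a1.
In check: no.
King squares — b1: attacked by Qc2; a2: attacked by Qc2; b2: attacked by Qc2.
Legal moves for White: none.
Not in check and no legal moves → stalemate.

stalemate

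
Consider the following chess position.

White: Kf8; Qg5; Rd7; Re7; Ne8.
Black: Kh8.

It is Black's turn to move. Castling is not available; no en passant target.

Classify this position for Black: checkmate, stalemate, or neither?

stalemate

Black to move; black king on h8.
In check: no.
King squares — g7: attacked by Qg5; h7: attacked by Re7; g8: attacked by Qg5.
Legal moves for Black: none.
Not in check and no legal moves → stalemate.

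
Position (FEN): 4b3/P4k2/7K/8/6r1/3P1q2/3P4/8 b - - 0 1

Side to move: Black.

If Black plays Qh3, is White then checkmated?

yes

After Qh3: white king on h6; in check: yes, from the black queen on h3.
King squares — g5: attacked by Rg4; h5: attacked by Qh3; g6: attacked by Rg4; g7: attacked by Rg4; h7: attacked by Qh3.
White has no legal moves → checkmate.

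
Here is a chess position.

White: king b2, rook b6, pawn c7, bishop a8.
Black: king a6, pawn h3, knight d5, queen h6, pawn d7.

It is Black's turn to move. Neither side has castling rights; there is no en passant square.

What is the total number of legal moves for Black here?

5

Black to move; king on a6.
In check: yes, from the white rook on b6.
Legal moves: Ka7, Kxb6, Ka5, Qxb6+, Nxb6.
Count: 5.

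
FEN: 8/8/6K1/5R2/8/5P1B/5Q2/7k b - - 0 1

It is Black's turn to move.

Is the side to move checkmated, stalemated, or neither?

Black to move; black king on h1.
In check: no.
King squares — g1: attacked by Qf2; g2: attacked by Qf2; h2: attacked by Qf2.
Legal moves for Black: none.
Not in check and no legal moves → stalemate.

stalemate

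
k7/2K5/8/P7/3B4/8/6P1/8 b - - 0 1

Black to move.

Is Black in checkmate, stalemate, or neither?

stalemate

Black to move; black king on a8.
In check: no.
King squares — a7: attacked by Bd4; b7: attacked by Kc7; b8: attacked by Kc7.
Legal moves for Black: none.
Not in check and no legal moves → stalemate.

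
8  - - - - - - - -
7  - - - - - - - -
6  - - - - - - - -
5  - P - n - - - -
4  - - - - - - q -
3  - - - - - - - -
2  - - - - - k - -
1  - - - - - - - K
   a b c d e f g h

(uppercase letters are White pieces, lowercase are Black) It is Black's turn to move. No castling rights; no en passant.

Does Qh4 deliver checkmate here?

yes

After Qh4: white king on h1; in check: yes, from the black queen on h4.
King squares — g1: attacked by Kf2; g2: attacked by Kf2; h2: attacked by Qh4.
White has no legal moves → checkmate.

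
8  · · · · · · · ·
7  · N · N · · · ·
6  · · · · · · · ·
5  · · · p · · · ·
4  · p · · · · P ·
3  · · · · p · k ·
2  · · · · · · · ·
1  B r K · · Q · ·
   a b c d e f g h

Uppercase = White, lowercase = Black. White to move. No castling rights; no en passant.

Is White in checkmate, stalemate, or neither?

neither

White to move; white king on c1.
In check: yes, from the black rook on b1.
King squares — b1: available; d1: attacked by Rb1; b2: attacked by Rb1; c2: available; d2: attacked by Pe3.
Legal moves for White: Kc2, Kxb1.
White is in check but has 2 legal moves → neither.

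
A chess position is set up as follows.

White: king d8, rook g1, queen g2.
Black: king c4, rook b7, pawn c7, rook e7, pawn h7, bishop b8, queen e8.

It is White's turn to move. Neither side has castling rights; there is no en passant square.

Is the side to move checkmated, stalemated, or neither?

White to move; white king on d8.
In check: yes, from the black queen on e8.
King squares — c7: attacked by Rb7; d7: attacked by Re7; e7: attacked by Qe8; c8: attacked by Qe8; e8: attacked by Re7.
Legal moves for White: none.
In check with no legal moves → checkmate.

checkmate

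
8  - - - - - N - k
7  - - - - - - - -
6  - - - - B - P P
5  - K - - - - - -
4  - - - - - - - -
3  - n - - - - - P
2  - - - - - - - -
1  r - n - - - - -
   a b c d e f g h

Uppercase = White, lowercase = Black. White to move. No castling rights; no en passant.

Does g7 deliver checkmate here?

After g7: black king on h8; in check: yes, from the white pawn on g7.
King squares — g7: attacked by Ph6; h7: attacked by Nf8; g8: attacked by Be6.
Black has no legal moves → checkmate.

yes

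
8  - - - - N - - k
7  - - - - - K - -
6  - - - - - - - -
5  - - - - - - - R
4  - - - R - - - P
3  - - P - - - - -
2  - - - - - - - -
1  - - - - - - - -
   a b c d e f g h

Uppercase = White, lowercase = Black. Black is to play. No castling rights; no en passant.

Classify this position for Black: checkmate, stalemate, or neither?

Black to move; black king on h8.
In check: yes, from the white rook on h5.
King squares — g7: attacked by Kf7; h7: attacked by Rh5; g8: attacked by Kf7.
Legal moves for Black: none.
In check with no legal moves → checkmate.

checkmate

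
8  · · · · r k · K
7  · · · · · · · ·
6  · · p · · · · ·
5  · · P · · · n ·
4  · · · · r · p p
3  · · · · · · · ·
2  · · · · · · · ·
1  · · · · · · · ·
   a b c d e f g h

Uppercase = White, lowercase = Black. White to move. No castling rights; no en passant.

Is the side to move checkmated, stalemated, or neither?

White to move; white king on h8.
In check: no.
King squares — g7: attacked by Kf8; h7: attacked by Ng5; g8: attacked by Kf8.
Legal moves for White: none.
Not in check and no legal moves → stalemate.

stalemate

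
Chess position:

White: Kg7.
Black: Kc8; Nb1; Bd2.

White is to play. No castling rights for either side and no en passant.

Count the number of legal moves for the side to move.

White to move; king on g7.
In check: no.
Legal moves: Kh8, Kg8, Kf8, Kh7, Kf7, Kg6, Kf6.
Count: 7.

7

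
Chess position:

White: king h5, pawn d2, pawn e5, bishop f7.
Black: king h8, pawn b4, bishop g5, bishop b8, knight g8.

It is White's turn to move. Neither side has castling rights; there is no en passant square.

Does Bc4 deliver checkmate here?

After Bc4: black king on h8; in check: no.
Black is not in check, so this cannot be checkmate.

no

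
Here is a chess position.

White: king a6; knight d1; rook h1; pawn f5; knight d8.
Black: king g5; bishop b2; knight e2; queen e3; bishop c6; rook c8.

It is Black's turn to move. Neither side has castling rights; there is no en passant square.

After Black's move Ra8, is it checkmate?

yes

After Ra8: white king on a6; in check: yes, from the black rook on a8.
King squares — a5: attacked by Ra8; b5: attacked by Bc6; b6: attacked by Qe3; a7: attacked by Qe3; b7: attacked by Bc6.
White has no legal moves → checkmate.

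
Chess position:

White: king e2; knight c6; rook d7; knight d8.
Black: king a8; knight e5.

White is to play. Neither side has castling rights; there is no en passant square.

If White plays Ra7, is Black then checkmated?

After Ra7: black king on a8; in check: yes, from the white rook on a7.
King squares — a7: attacked by Nc6; b7: attacked by Ra7; b8: attacked by Nc6.
Black has no legal moves → checkmate.

yes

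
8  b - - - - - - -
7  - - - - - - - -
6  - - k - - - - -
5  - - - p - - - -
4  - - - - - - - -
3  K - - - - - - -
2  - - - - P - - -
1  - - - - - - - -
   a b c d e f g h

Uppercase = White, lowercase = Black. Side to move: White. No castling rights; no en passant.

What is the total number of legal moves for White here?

7

White to move; king on a3.
In check: no.
Legal moves: Kb4, Ka4, Kb3, Kb2, Ka2, e3, e4.
Count: 7.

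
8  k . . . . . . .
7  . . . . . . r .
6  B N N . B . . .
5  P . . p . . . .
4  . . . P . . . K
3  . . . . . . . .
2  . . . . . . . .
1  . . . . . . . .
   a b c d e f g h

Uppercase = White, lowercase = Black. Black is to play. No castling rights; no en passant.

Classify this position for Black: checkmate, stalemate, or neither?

Black to move; black king on a8.
In check: yes, from the white knight on b6.
King squares — a7: attacked by Nc6; b7: attacked by Ba6; b8: attacked by Nc6.
Legal moves for Black: none.
In check with no legal moves → checkmate.

checkmate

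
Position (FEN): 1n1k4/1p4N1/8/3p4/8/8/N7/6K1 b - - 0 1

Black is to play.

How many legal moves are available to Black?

Black to move; king on d8.
In check: no.
Legal moves: Kc8, Ke7, Kd7, Kc7, Nd7, Nc6, Na6, b6, d4, b5.
Count: 10.

10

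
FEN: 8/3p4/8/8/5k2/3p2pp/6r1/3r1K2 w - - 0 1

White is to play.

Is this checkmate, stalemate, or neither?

checkmate

White to move; white king on f1.
In check: yes, from the black rook on d1.
King squares — e1: attacked by Rd1; g1: attacked by Rd1; e2: attacked by Rg2; f2: attacked by Rg2; g2: attacked by Ph3.
Legal moves for White: none.
In check with no legal moves → checkmate.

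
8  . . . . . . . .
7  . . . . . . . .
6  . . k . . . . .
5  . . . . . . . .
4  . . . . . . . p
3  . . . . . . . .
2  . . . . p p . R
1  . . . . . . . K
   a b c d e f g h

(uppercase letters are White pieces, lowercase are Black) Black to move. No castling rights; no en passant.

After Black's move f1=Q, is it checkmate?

yes

After f1=Q: white king on h1; in check: yes, from the black queen on f1.
King squares — g1: attacked by Qf1; g2: attacked by Qf1; h2: own rook.
White has no legal moves → checkmate.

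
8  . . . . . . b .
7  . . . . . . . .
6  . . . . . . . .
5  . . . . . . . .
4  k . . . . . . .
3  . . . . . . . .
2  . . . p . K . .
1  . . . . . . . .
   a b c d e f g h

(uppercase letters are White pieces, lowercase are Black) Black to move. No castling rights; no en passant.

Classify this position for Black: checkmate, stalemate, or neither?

neither

Black to move; black king on a4.
In check: no.
Legal moves for Black: Bh7, Bf7, Be6, Bd5, Bc4, Bb3, Ba2, Kb5, Ka5, Kb4, Kb3, Ka3, d1=Q, d1=R, d1=B, d1=N+.
Black has 16 legal moves and is not in check → neither.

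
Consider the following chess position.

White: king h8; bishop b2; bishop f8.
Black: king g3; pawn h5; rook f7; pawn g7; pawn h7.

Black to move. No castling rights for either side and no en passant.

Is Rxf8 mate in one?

no

After Rxf8: white king on h8; in check: yes, from the black rook on f8.
White has 2 legal replies: Kxh7, Kxg7.
In check but a legal move exists → not checkmate.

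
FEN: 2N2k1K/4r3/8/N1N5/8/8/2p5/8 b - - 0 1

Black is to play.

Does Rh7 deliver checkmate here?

After Rh7: white king on h8; in check: yes, from the black rook on h7.
White has 1 legal reply: Kxh7.
In check but a legal move exists → not checkmate.

no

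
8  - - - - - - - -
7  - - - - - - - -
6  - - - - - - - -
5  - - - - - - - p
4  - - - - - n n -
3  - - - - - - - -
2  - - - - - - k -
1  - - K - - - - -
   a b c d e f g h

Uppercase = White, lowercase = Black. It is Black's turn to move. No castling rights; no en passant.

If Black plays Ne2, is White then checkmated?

no

After Ne2: white king on c1; in check: yes, from the black knight on e2.
White has 5 legal replies: Kd2, Kc2, Kb2, Kd1, Kb1.
In check but a legal move exists → not checkmate.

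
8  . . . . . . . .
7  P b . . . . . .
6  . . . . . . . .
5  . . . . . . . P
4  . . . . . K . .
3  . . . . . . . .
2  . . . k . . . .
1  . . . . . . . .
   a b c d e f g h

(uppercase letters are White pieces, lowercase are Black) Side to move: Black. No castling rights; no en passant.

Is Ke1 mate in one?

no

After Ke1: white king on f4; in check: no.
White is not in check, so this cannot be checkmate.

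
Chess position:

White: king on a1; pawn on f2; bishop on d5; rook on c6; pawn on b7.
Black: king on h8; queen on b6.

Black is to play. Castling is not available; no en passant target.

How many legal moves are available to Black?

18

Black to move; king on h8.
In check: no.
Legal moves: Kh7, Kg7, Qd8, Qc7, Qxb7, Qa7+, Qxc6, Qa6+, Qc5, Qb5, Qa5+, Qd4+, Qb4, Qe3, Qb3, Qxf2, Qb2+, Qb1+.
Count: 18.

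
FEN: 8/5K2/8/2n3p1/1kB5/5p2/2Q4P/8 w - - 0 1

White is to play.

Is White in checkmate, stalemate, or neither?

neither

White to move; white king on f7.
In check: no.
Legal moves for White include: Kg8, Kf8, Ke8, Kg7, Ke7, Kg6, Kf6, Be6, Ba6, Bd5, Bb5, Bd3, Bb3, Be2, Ba2, Bf1, Qh7, Qg6, ... (list truncated; more exist).
White has legal moves and is not in check → neither.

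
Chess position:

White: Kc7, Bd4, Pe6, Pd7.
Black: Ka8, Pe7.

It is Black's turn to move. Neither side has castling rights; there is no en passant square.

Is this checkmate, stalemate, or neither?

Black to move; black king on a8.
In check: no.
King squares — a7: attacked by Bd4; b7: attacked by Kc7; b8: attacked by Kc7.
Legal moves for Black: none.
Not in check and no legal moves → stalemate.

stalemate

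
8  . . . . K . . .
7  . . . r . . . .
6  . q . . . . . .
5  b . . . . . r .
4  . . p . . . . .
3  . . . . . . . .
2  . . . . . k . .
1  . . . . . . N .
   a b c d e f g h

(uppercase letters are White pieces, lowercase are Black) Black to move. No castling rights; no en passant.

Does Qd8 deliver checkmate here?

yes

After Qd8: white king on e8; in check: yes, from the black queen on d8.
King squares — d7: attacked by Qd8; e7: attacked by Rd7; f7: attacked by Rd7; d8: attacked by Ba5; f8: attacked by Qd8.
White has no legal moves → checkmate.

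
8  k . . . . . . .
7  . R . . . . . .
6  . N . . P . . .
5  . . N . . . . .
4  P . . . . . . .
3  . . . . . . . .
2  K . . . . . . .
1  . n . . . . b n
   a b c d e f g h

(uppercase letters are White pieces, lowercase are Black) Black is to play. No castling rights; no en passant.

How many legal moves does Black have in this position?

Black to move; king on a8.
In check: yes, from the white knight on b6.
Legal moves: none.
Count: 0.

0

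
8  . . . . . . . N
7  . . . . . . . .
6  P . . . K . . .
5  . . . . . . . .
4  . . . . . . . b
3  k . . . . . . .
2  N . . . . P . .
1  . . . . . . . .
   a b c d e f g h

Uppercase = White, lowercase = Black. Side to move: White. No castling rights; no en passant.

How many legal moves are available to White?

14

White to move; king on e6.
In check: no.
Legal moves: Nf7, Ng6, Kf7, Kd7, Kd6, Kf5, Ke5, Kd5, Nb4, Nc3, Nc1, a7, f3, f4.
Count: 14.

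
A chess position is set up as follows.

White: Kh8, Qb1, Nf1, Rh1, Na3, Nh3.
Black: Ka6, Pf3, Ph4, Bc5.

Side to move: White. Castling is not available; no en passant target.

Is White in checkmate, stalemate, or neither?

neither

White to move; white king on h8.
In check: no.
Legal moves for White include: Kg8, Kh7, Kg7, Ng5, Nf4, Nf2, Ng1, Nb5, Nc4, Nc2, Rh2, Rg1, Ng3, Ne3, Nh2, Nd2, Qb8, Qh7, ... (list truncated; more exist).
White has legal moves and is not in check → neither.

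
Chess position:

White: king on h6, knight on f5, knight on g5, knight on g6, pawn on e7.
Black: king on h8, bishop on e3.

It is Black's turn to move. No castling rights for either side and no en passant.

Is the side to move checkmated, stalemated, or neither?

neither

Black to move; black king on h8.
In check: yes, from the white knight on g6.
Legal moves for Black: Kg8.
Black is in check but has 1 legal move → neither.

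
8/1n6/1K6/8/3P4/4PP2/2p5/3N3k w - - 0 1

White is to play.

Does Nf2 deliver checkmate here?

no

After Nf2: black king on h1; in check: yes, from the white knight on f2.
Black has 3 legal replies: Kh2, Kg2, Kg1.
In check but a legal move exists → not checkmate.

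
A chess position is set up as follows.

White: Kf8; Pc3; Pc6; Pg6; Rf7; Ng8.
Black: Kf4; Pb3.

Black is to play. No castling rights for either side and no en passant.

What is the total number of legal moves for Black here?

Black to move; king on f4.
In check: yes, from the white rook on f7.
Legal moves: Kg5, Ke5, Kg4, Ke4, Kg3, Ke3.
Count: 6.

6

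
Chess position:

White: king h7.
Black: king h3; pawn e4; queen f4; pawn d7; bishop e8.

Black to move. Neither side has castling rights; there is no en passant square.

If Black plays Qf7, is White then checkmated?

After Qf7: white king on h7; in check: yes, from the black queen on f7.
White has 2 legal replies: Kh8, Kh6.
In check but a legal move exists → not checkmate.

no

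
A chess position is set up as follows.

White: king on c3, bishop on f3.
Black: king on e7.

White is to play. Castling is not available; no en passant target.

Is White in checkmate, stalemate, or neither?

White to move; white king on c3.
In check: no.
Legal moves for White include: Ba8, Bb7, Bc6, Bh5, Bd5, Bg4, Be4, Bg2, Be2, Bh1, Bd1, Kd4, Kc4, Kb4, Kd3, Kb3, Kd2, Kc2, ... (list truncated; more exist).
White has legal moves and is not in check → neither.

neither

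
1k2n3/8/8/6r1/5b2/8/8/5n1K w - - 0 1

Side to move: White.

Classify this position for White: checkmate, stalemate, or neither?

White to move; white king on h1.
In check: no.
King squares — g1: attacked by Rg5; g2: attacked by Rg5; h2: attacked by Nf1.
Legal moves for White: none.
Not in check and no legal moves → stalemate.

stalemate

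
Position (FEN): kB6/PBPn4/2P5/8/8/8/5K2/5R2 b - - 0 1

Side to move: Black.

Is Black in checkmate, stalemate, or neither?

Black to move; black king on a8.
In check: yes, from the white bishop on b7.
King squares — a7: attacked by Bb8; b7: attacked by Pc6; b8: attacked by Pa7.
Legal moves for Black: none.
In check with no legal moves → checkmate.

checkmate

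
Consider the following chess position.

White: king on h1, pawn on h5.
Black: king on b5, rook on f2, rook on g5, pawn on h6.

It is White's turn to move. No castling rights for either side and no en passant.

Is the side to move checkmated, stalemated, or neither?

stalemate

White to move; white king on h1.
In check: no.
King squares — g1: attacked by Rg5; g2: attacked by Rf2; h2: attacked by Rf2.
Legal moves for White: none.
Not in check and no legal moves → stalemate.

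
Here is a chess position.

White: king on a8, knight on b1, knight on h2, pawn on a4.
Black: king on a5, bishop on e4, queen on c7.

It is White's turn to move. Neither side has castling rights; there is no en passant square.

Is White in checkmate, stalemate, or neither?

checkmate

White to move; white king on a8.
In check: yes, from the black bishop on e4.
King squares — a7: attacked by Qc7; b7: attacked by Be4; b8: attacked by Qc7.
Legal moves for White: none.
In check with no legal moves → checkmate.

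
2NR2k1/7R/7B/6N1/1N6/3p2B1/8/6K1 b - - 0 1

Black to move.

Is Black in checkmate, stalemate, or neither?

checkmate

Black to move; black king on g8.
In check: yes, from the white rook on d8.
King squares — f7: attacked by Ng5; g7: attacked by Bh6; h7: attacked by Ng5; f8: attacked by Bh6; h8: attacked by Rh7.
Legal moves for Black: none.
In check with no legal moves → checkmate.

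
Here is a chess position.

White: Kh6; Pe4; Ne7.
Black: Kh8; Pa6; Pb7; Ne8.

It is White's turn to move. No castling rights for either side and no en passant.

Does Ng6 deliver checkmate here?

After Ng6: black king on h8; in check: yes, from the white knight on g6.
Black has 1 legal reply: Kg8.
In check but a legal move exists → not checkmate.

no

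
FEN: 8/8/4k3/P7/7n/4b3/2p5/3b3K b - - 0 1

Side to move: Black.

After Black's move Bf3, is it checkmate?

no

After Bf3: white king on h1; in check: yes, from the black bishop on f3.
White has 1 legal reply: Kh2.
In check but a legal move exists → not checkmate.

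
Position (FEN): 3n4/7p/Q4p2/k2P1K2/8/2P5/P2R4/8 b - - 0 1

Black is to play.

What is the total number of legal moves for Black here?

1

Black to move; king on a5.
In check: yes, from the white queen on a6.
Legal moves: Kxa6.
Count: 1.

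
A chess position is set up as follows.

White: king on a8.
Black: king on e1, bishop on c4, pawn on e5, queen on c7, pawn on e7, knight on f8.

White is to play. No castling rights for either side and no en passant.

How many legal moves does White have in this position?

White to move; king on a8.
In check: no.
Legal moves: none.
Count: 0.

0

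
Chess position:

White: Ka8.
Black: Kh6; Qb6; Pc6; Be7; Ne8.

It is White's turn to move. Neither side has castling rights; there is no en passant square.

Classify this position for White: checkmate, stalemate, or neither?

White to move; white king on a8.
In check: no.
King squares — a7: attacked by Qb6; b7: attacked by Qb6; b8: attacked by Qb6.
Legal moves for White: none.
Not in check and no legal moves → stalemate.

stalemate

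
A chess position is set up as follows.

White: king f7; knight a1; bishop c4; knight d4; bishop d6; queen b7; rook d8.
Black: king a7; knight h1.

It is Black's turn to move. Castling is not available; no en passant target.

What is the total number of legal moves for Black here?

1

Black to move; king on a7.
In check: yes, from the white queen on b7.
Legal moves: Kxb7.
Count: 1.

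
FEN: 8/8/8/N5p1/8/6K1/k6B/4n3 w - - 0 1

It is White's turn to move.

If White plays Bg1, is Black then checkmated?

no

After Bg1: black king on a2; in check: no.
Black is not in check, so this cannot be checkmate.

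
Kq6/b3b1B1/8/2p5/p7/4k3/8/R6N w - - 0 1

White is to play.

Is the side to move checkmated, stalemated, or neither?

White to move; white king on a8.
In check: yes, from the black queen on b8.
King squares — a7: attacked by Qb8; b7: attacked by Qb8; b8: attacked by Ba7.
Legal moves for White: none.
In check with no legal moves → checkmate.

checkmate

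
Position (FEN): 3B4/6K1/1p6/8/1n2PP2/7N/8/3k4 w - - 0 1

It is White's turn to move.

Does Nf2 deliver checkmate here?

no

After Nf2: black king on d1; in check: yes, from the white knight on f2.
Black has 5 legal replies: Ke2, Kd2, Kc2, Ke1, Kc1.
In check but a legal move exists → not checkmate.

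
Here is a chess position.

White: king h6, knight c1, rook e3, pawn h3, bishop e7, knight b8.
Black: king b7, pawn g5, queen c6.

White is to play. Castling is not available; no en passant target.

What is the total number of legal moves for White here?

White to move; king on h6.
In check: yes, from the black queen on c6.
Legal moves: Kh7, Kg7, Kh5, Kxg5, Nxc6, Bf6, Bd6, Re6.
Count: 8.

8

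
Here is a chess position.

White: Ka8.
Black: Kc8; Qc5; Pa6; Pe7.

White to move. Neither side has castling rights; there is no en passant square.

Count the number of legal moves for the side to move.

0

White to move; king on a8.
In check: no.
Legal moves: none.
Count: 0.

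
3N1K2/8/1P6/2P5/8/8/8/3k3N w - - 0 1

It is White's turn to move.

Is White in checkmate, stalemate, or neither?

neither

White to move; white king on f8.
In check: no.
Legal moves for White: Kg8, Ke8, Kg7, Kf7, Ke7, Nf7, Nb7, Ne6, Nc6, Ng3, Nf2+, b7, c6.
White has 13 legal moves and is not in check → neither.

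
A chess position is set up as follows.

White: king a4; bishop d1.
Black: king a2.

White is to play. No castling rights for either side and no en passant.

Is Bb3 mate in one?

After Bb3: black king on a2; in check: yes, from the white bishop on b3.
Black has 3 legal replies: Kb2, Kb1, Ka1.
In check but a legal move exists → not checkmate.

no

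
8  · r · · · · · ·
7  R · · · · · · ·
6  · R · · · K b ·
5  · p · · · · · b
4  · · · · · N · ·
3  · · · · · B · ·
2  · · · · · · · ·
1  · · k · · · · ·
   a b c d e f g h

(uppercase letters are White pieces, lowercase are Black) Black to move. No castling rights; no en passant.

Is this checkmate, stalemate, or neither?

neither

Black to move; black king on c1.
In check: no.
Legal moves for Black include: Rh8, Rg8, Rf8+, Re8, Rd8, Rc8, Ra8, Rb7, Rxb6+, Be8, Bh7, Bf7, Bf5, Be4, Bd3, Bc2, Bb1, Bg4, ... (list truncated; more exist).
Black has legal moves and is not in check → neither.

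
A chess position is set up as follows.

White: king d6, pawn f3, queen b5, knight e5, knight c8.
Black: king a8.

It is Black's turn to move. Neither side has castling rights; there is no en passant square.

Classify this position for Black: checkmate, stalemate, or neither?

Black to move; black king on a8.
In check: no.
King squares — a7: attacked by Nc8; b7: attacked by Qb5; b8: attacked by Qb5.
Legal moves for Black: none.
Not in check and no legal moves → stalemate.

stalemate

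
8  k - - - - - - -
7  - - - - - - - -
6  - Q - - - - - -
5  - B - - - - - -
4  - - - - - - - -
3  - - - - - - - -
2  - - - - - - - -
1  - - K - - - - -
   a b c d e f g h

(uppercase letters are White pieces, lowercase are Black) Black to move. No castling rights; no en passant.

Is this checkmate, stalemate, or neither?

Black to move; black king on a8.
In check: no.
King squares — a7: attacked by Qb6; b7: attacked by Qb6; b8: attacked by Qb6.
Legal moves for Black: none.
Not in check and no legal moves → stalemate.

stalemate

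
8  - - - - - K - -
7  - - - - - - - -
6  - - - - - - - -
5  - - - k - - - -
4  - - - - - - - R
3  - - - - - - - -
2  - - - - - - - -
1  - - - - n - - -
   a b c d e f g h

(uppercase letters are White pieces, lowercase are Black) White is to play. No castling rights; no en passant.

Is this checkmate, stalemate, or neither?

White to move; white king on f8.
In check: no.
Legal moves for White include: Kg8, Ke8, Kg7, Kf7, Ke7, Rh8, Rh7, Rh6, Rh5+, Rg4, Rf4, Re4, Rd4+, Rc4, Rb4, Ra4, Rh3, Rh2, ... (list truncated; more exist).
White has legal moves and is not in check → neither.

neither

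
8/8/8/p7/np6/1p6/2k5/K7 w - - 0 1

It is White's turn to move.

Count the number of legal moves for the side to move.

0

White to move; king on a1.
In check: no.
Legal moves: none.
Count: 0.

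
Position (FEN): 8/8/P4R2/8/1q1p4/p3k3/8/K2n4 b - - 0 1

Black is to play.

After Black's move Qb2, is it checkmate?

After Qb2: white king on a1; in check: yes, from the black queen on b2.
King squares — b1: attacked by Qb2; a2: attacked by Qb2; b2: attacked by Nd1.
White has no legal moves → checkmate.

yes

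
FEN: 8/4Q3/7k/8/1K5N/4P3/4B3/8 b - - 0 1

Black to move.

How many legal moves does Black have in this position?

Black to move; king on h6.
In check: no.
Legal moves: none.
Count: 0.

0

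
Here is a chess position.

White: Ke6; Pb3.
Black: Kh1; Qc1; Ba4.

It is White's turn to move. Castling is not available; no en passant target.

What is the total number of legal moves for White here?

9

White to move; king on e6.
In check: no.
Legal moves: Kf7, Ke7, Kf6, Kd6, Kf5, Ke5, Kd5, bxa4, b4.
Count: 9.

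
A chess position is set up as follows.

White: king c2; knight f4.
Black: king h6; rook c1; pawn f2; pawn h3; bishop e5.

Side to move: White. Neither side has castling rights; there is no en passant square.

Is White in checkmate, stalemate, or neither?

White to move; white king on c2.
In check: yes, from the black rook on c1.
King squares — b1: attacked by Rc1; c1: available; d1: attacked by Rc1; b2: attacked by Be5; d2: available; b3: available; c3: attacked by Rc1; d3: available.
Legal moves for White: Kd3, Kb3, Kd2, Kxc1.
White is in check but has 4 legal moves → neither.

neither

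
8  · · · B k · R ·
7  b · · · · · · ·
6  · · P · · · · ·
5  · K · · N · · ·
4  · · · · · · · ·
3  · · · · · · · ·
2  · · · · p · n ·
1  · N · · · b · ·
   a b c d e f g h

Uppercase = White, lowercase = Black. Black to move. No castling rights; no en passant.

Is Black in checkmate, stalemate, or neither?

checkmate

Black to move; black king on e8.
In check: yes, from the white rook on g8.
King squares — d7: attacked by Ne5; e7: attacked by Bd8; f7: attacked by Ne5; d8: attacked by Rg8; f8: attacked by Rg8.
Legal moves for Black: none.
In check with no legal moves → checkmate.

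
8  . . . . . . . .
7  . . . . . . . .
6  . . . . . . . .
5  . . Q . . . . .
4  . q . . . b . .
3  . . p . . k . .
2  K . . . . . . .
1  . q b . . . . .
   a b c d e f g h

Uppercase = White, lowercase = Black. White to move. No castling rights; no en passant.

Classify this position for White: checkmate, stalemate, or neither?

checkmate

White to move; white king on a2.
In check: yes, from the black queen on b1.
King squares — a1: attacked by Qb1; b1: attacked by Qb4; b2: attacked by Qb1; a3: attacked by Bc1; b3: attacked by Qb1.
Legal moves for White: none.
In check with no legal moves → checkmate.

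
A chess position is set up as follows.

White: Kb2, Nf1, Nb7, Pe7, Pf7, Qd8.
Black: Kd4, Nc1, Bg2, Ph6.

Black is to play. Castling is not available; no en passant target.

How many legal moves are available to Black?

Black to move; king on d4.
In check: yes, from the white queen on d8.
Legal moves: Ke5, Ke4, Kc4, Bd5.
Count: 4.

4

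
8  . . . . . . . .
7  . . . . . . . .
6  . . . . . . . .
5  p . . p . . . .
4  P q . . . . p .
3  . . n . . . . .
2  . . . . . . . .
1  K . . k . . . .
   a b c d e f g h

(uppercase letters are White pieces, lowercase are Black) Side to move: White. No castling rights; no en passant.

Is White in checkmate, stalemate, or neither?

stalemate

White to move; white king on a1.
In check: no.
King squares — b1: attacked by Nc3; a2: attacked by Nc3; b2: attacked by Qb4.
Legal moves for White: none.
Not in check and no legal moves → stalemate.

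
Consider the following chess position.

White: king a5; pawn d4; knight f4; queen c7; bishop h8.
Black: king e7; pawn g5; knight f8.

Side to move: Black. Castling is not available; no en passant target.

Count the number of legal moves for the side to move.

Black to move; king on e7.
In check: yes, from the white queen on c7.
Legal moves: Ke8, Nd7.
Count: 2.

2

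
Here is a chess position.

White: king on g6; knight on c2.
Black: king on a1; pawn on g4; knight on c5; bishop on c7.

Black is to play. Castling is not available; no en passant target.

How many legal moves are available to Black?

3

Black to move; king on a1.
In check: yes, from the white knight on c2.
Legal moves: Kb2, Ka2, Kb1.
Count: 3.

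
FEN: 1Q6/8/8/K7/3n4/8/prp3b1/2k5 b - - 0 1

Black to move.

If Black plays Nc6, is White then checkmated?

After Nc6: white king on a5; in check: yes, from the black knight on c6.
White has 2 legal replies: Ka6, Ka4.
In check but a legal move exists → not checkmate.

no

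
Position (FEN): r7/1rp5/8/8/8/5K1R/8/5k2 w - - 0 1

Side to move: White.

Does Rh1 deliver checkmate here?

yes

After Rh1: black king on f1; in check: yes, from the white rook on h1.
King squares — e1: attacked by Rh1; g1: attacked by Rh1; e2: attacked by Kf3; f2: attacked by Kf3; g2: attacked by Kf3.
Black has no legal moves → checkmate.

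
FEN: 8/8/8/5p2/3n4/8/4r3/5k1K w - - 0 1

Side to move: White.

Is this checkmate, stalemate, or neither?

White to move; white king on h1.
In check: no.
King squares — g1: attacked by Kf1; g2: attacked by Kf1; h2: attacked by Re2.
Legal moves for White: none.
Not in check and no legal moves → stalemate.

stalemate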